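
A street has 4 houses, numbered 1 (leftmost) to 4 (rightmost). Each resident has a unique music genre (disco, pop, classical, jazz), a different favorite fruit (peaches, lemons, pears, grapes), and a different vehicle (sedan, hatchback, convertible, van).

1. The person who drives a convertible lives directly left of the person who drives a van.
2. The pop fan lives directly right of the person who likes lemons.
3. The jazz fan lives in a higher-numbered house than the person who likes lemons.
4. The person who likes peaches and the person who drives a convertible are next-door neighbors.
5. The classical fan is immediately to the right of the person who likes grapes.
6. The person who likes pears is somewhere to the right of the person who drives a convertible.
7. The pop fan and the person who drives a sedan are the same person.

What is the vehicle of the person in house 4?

van

House 1 music genre: only disco fits.
The classical fan is narrowed to house 2 or 3 or 4; consider each.
Placing it in house 2 and house 3 leads to a contradiction, so it's in house 4.
Clue 5: the person who likes grapes is in house 3.
The jazz fan is narrowed to house 2 or 3; consider each.
Placing it in house 2 leads to a contradiction, so it's in house 3.
So house 2 gets pop for music genre.
Clue 2: the person who likes lemons is in house 1.
Clue 7: the person who drives a sedan is in house 2.
Clue 1 places the person who drives a convertible in house 3.
From clue 1, the person who drives a van must be in house 4.
Clue 6: the person who likes pears is in house 4.
House 2's favorite fruit must be peaches (nothing else left).
The only vehicle still possible for house 1 is hatchback.
So: house 1 = disco/lemons/hatchback, house 2 = pop/peaches/sedan, house 3 = jazz/grapes/convertible, house 4 = classical/pears/van.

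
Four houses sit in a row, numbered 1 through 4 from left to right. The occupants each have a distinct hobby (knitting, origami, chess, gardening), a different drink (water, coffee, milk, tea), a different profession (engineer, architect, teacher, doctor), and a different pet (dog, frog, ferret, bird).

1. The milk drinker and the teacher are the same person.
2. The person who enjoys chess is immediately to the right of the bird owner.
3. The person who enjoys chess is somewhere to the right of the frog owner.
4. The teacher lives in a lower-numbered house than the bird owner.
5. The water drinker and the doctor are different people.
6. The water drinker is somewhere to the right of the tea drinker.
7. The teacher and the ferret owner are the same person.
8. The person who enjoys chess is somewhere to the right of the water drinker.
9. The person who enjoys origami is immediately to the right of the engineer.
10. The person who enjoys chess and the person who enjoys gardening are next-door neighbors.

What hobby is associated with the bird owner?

The only hobby still possible for house 1 is knitting.
The only pet still possible for house 4 is dog.
House 4 drink: only coffee fits.
House 3 drink: only water fits.
From clue 8, the person who enjoys chess must be in house 4.
The person who enjoys gardening is in house 3 (clue 10).
So house 2 gets origami for hobby.
By clue 2, the bird owner is in house 3.
Clue 9 places the engineer in house 1.
The only profession still possible for house 2 is teacher.
House 3 profession: only architect fits.
House 4 profession: only doctor fits.
By clue 1, the milk drinker is in house 2.
Clue 7 places the ferret owner in house 2.
House 1 drink: only tea fits.
That leaves frog as the pet for house 1.
So: house 1 = knitting/tea/engineer/frog, house 2 = origami/milk/teacher/ferret, house 3 = gardening/water/architect/bird, house 4 = chess/coffee/doctor/dog.

gardening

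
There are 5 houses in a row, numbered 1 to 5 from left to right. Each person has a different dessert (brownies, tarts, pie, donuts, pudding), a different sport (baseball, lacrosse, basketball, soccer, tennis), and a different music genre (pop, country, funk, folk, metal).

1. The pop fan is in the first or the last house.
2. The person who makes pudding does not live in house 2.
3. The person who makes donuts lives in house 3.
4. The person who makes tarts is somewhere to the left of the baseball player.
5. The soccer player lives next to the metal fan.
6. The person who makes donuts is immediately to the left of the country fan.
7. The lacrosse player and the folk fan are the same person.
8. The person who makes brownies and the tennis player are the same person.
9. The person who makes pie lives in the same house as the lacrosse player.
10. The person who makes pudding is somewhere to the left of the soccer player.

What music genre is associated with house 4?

country

Clue 3 places the person who makes donuts in house 3.
From clue 6, the country fan must be in house 4.
The person who makes pudding is in house 1 (clue 10).
The only sport still possible for house 1 is basketball.
The person who makes pie is narrowed to house 2 or 5; consider each.
Placing it in house 2 leads to a contradiction, so it's in house 5.
Clue 9: the lacrosse player is in house 5.
By clue 4, the person who makes tarts is in house 2.
Clue 7 places the folk fan in house 5.
That leaves brownies as the dessert for house 4.
The tennis player is in house 4 (clue 8).
That leaves soccer as the sport for house 2.
House 3 sport: only baseball fits.
That leaves pop as the music genre for house 1.
Clue 5: the metal fan is in house 3.
House 2's music genre must be funk (nothing else left).
So: house 1 = pudding/basketball/pop, house 2 = tarts/soccer/funk, house 3 = donuts/baseball/metal, house 4 = brownies/tennis/country, house 5 = pie/lacrosse/folk.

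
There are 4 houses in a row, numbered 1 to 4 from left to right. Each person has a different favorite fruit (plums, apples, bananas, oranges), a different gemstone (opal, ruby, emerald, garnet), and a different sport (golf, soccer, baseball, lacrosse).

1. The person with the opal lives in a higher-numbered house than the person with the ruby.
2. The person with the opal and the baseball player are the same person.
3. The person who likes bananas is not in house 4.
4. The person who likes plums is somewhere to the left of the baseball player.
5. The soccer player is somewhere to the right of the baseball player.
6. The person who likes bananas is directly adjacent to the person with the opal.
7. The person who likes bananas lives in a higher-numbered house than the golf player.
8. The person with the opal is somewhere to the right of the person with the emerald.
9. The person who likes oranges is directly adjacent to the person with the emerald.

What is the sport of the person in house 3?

House 4's favorite fruit must be apples (nothing else left).
The only gemstone still possible for house 4 is garnet.
So house 3 gets opal for gemstone.
Clue 2 places the baseball player in house 3.
The soccer player is in house 4 (clue 5).
The person who likes bananas is in house 2 (clue 6).
Clue 7 places the golf player in house 1.
So house 3 gets oranges for favorite fruit.
House 2's sport must be lacrosse (nothing else left).
From clue 9, the person with the emerald must be in house 2.
The only favorite fruit still possible for house 1 is plums.
House 1's gemstone must be ruby (nothing else left).
So: house 1 = plums/ruby/golf, house 2 = bananas/emerald/lacrosse, house 3 = oranges/opal/baseball, house 4 = apples/garnet/soccer.

baseball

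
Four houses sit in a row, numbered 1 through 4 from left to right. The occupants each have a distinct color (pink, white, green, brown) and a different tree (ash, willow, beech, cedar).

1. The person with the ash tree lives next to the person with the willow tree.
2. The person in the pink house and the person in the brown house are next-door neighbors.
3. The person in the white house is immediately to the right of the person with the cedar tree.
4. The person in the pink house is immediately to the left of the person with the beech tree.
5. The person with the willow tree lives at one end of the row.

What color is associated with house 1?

green

The person with the ash tree is narrowed to house 2 or 3; consider each.
Placing it in house 3 leads to a contradiction, so it's in house 2.
From clue 1, the person with the willow tree must be in house 1.
The only tree still possible for house 3 is cedar.
The only tree still possible for house 4 is beech.
Clue 3 places the person in the white house in house 4.
From clue 4, the person in the pink house must be in house 3.
By clue 2, the person in the brown house is in house 2.
That leaves green as the color for house 1.
So: house 1 = green/willow, house 2 = brown/ash, house 3 = pink/cedar, house 4 = white/beech.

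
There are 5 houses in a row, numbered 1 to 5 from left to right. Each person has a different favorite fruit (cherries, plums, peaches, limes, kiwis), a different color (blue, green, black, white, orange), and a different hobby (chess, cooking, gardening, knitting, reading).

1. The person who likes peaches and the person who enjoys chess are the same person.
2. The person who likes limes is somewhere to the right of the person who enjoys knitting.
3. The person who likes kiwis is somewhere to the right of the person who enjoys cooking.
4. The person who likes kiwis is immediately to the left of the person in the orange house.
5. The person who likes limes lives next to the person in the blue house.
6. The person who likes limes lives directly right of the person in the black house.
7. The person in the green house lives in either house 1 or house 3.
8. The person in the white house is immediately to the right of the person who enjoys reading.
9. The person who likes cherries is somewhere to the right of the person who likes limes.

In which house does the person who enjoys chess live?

The person in the green house is narrowed to house 1 or 3; consider each.
Placing it in house 3 leads to a contradiction, so it's in house 1.
The person who likes cherries is narrowed to house 4 or 5; consider each.
Placing it in house 5 leads to a contradiction, so it's in house 4.
From clue 9, the person who likes limes must be in house 3.
That leaves kiwis as the favorite fruit for house 2.
By clue 3, the person who enjoys cooking is in house 1.
The person in the orange house is in house 3 (clue 4).
By clue 6, the person in the black house is in house 2.
So house 5 gets white for color.
That leaves knitting as the hobby for house 2.
From clue 1, the person who likes peaches must be in house 5.
Clue 8: the person who enjoys reading is in house 4.
House 1's favorite fruit must be plums (nothing else left).
House 4 color: only blue fits.
So house 3 gets gardening for hobby.
The only hobby still possible for house 5 is chess.
So: house 1 = plums/green/cooking, house 2 = kiwis/black/knitting, house 3 = limes/orange/gardening, house 4 = cherries/blue/reading, house 5 = peaches/white/chess.

5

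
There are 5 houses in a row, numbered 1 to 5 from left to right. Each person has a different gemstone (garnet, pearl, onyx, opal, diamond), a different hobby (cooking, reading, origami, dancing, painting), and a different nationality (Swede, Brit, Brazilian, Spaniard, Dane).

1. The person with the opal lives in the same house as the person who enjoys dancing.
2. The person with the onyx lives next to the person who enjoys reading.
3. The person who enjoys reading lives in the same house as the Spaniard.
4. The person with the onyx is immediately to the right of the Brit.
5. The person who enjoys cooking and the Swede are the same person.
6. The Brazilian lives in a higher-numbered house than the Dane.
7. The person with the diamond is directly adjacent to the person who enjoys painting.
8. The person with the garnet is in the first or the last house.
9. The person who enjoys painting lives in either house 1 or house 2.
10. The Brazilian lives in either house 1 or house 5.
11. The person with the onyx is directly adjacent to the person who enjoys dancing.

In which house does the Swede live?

Clue 10 places the Brazilian in house 5.
The person with the garnet is narrowed to house 1 or 5; consider each.
Placing it in house 1 leads to a contradiction, so it's in house 5.
That leaves origami as the hobby for house 5.
The person who enjoys painting is narrowed to house 1 or 2; consider each.
Placing it in house 1 leads to a contradiction, so it's in house 2.
The person with the diamond is narrowed to house 1 or 3; consider each.
Placing it in house 1 leads to a contradiction, so it's in house 3.
Clue 11: the person with the onyx is in house 2.
Clue 11: the person who enjoys dancing is in house 1.
House 4's hobby must be cooking (nothing else left).
The only nationality still possible for house 2 is Dane.
House 4 nationality: only Swede fits.
By clue 1, the person with the opal is in house 1.
By clue 3, the Spaniard is in house 3.
By clue 4, the Brit is in house 1.
House 4 gemstone: only pearl fits.
House 3 hobby: only reading fits.
So: house 1 = opal/dancing/Brit, house 2 = onyx/painting/Dane, house 3 = diamond/reading/Spaniard, house 4 = pearl/cooking/Swede, house 5 = garnet/origami/Brazilian.

4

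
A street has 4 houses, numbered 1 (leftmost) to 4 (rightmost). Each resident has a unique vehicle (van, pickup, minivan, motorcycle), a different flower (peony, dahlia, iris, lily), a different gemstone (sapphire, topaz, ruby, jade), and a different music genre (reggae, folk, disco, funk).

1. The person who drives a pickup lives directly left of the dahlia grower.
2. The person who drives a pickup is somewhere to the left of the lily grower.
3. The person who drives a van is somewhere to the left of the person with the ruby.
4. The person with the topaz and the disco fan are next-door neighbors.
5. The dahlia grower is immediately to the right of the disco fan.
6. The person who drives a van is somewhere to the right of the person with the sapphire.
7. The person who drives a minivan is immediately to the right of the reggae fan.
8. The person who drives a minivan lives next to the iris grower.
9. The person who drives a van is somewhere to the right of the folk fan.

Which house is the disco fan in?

1

The only music genre still possible for house 4 is funk.
The person who drives a van is narrowed to house 2 or 3; consider each.
Placing it in house 2 leads to a contradiction, so it's in house 3.
The person with the ruby is in house 4 (clue 3).
House 3 music genre: only reggae fits.
Clue 7: the person who drives a minivan is in house 4.
The iris grower is in house 3 (clue 8).
So house 1 gets peony for flower.
House 4's flower must be lily (nothing else left).
The person who drives a pickup is in house 1 (clue 1).
By clue 5, the disco fan is in house 1.
That leaves motorcycle as the vehicle for house 2.
That leaves dahlia as the flower for house 2.
House 2's music genre must be folk (nothing else left).
The person with the topaz is in house 2 (clue 4).
House 3's gemstone must be jade (nothing else left).
House 1's gemstone must be sapphire (nothing else left).
So: house 1 = pickup/peony/sapphire/disco, house 2 = motorcycle/dahlia/topaz/folk, house 3 = van/iris/jade/reggae, house 4 = minivan/lily/ruby/funk.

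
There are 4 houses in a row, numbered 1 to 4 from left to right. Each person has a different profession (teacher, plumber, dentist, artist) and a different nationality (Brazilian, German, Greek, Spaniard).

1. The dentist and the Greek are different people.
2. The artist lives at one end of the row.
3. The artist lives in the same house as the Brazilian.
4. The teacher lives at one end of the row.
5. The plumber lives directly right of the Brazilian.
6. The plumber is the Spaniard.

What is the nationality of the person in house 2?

Spaniard

Clue 5 places the plumber in house 2.
From clue 5, the Brazilian must be in house 1.
By clue 6, the Spaniard is in house 2.
So house 3 gets dentist for profession.
From clue 1, the Greek must be in house 4.
Clue 3: the artist is in house 1.
House 4 profession: only teacher fits.
So house 3 gets German for nationality.
So: house 1 = artist/Brazilian, house 2 = plumber/Spaniard, house 3 = dentist/German, house 4 = teacher/Greek.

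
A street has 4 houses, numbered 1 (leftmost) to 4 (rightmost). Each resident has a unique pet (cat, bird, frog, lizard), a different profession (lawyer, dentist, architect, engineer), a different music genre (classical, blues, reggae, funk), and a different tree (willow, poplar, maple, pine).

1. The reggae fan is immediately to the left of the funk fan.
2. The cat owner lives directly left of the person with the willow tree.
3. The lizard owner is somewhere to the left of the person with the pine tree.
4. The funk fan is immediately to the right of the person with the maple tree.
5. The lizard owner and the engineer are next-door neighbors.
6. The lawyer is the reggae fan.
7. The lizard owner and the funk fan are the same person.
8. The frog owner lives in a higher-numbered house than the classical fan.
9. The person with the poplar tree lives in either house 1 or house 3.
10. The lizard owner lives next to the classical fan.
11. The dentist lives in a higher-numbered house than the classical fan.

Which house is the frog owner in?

4

The only music genre still possible for house 4 is blues.
The lizard owner is narrowed to house 2 or 3; consider each.
Placing it in house 3 leads to a contradiction, so it's in house 2.
Clue 7: the funk fan is in house 2.
The only music genre still possible for house 3 is classical.
Clue 4: the person with the maple tree is in house 1.
Clue 6 places the lawyer in house 1.
From clue 8, the frog owner must be in house 4.
Clue 11 places the dentist in house 4.
So house 2 gets architect for profession.
House 3's profession must be engineer (nothing else left).
House 1's music genre must be reggae (nothing else left).
That leaves willow as the tree for house 2.
That leaves pine as the tree for house 4.
Clue 2 places the cat owner in house 1.
House 3's pet must be bird (nothing else left).
House 3's tree must be poplar (nothing else left).
So: house 1 = cat/lawyer/reggae/maple, house 2 = lizard/architect/funk/willow, house 3 = bird/engineer/classical/poplar, house 4 = frog/dentist/blues/pine.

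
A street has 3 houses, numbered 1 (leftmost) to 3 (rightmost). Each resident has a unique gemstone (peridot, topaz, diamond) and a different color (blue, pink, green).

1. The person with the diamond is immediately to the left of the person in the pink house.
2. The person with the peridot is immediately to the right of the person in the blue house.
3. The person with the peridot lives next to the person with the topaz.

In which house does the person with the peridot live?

The person with the diamond is narrowed to house 1 or 2; consider each.
Placing it in house 2 leads to a contradiction, so it's in house 1.
Clue 1 places the person in the pink house in house 2.
That leaves green as the color for house 3.
Clue 2: the person with the peridot is in house 2.
From clue 3, the person with the topaz must be in house 3.
House 1's color must be blue (nothing else left).
So: house 1 = diamond/blue, house 2 = peridot/pink, house 3 = topaz/green.

2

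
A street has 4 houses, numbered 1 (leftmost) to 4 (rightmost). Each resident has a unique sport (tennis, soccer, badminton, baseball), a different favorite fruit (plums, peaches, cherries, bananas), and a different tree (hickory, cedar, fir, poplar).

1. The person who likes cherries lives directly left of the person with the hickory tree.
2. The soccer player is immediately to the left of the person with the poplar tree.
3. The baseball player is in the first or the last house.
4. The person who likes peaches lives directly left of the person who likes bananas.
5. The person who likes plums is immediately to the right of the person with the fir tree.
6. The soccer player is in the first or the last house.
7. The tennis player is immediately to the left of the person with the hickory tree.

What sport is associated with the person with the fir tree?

tennis

The soccer player is in house 1 (clue 6).
That leaves baseball as the sport for house 4.
Clue 2: the person with the poplar tree is in house 2.
The only favorite fruit still possible for house 1 is peaches.
By clue 4, the person who likes bananas is in house 2.
So house 3 gets cherries for favorite fruit.
House 4 favorite fruit: only plums fits.
Clue 1: the person with the hickory tree is in house 4.
The person with the fir tree is in house 3 (clue 5).
Clue 7 places the tennis player in house 3.
So house 2 gets badminton for sport.
House 1's tree must be cedar (nothing else left).
So: house 1 = soccer/peaches/cedar, house 2 = badminton/bananas/poplar, house 3 = tennis/cherries/fir, house 4 = baseball/plums/hickory.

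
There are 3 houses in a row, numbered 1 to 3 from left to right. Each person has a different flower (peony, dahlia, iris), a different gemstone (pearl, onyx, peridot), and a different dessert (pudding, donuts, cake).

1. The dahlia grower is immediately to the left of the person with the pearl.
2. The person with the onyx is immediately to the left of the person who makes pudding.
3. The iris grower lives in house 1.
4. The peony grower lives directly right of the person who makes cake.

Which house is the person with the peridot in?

1

By clue 3, the iris grower is in house 1.
House 3 flower: only peony fits.
By clue 1, the person with the pearl is in house 3.
From clue 4, the person who makes cake must be in house 2.
The only flower still possible for house 2 is dahlia.
House 1 dessert: only donuts fits.
So house 3 gets pudding for dessert.
The person with the onyx is in house 2 (clue 2).
That leaves peridot as the gemstone for house 1.
So: house 1 = iris/peridot/donuts, house 2 = dahlia/onyx/cake, house 3 = peony/pearl/pudding.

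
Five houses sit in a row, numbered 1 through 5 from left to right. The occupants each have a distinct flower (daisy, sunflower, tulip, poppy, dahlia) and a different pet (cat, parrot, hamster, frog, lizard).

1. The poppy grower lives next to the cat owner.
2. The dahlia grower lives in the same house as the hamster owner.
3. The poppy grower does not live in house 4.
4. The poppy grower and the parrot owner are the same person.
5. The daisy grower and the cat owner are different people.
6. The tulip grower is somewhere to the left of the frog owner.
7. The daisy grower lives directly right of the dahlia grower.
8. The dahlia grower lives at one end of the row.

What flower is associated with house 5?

sunflower

Clue 8 places the dahlia grower in house 1.
Clue 2: the hamster owner is in house 1.
Clue 7 places the daisy grower in house 2.
The cat owner is in house 4 (clue 5).
That leaves lizard as the pet for house 2.
So house 3 gets parrot for pet.
The only pet still possible for house 5 is frog.
The poppy grower is in house 3 (clue 4).
House 5's flower must be sunflower (nothing else left).
So house 4 gets tulip for flower.
So: house 1 = dahlia/hamster, house 2 = daisy/lizard, house 3 = poppy/parrot, house 4 = tulip/cat, house 5 = sunflower/frog.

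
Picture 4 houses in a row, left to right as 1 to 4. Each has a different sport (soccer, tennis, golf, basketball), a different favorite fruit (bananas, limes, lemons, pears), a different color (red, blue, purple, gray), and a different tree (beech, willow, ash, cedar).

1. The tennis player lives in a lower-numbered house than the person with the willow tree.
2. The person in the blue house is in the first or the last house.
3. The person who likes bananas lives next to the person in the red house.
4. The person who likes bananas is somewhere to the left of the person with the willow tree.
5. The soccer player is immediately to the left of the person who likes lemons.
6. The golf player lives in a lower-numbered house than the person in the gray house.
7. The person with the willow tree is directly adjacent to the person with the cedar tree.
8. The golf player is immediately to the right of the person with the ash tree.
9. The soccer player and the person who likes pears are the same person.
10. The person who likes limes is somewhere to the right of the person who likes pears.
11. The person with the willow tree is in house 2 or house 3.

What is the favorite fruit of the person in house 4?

The only sport still possible for house 4 is basketball.
The golf player is narrowed to house 2 or 3; consider each.
Placing it in house 2 leads to a contradiction, so it's in house 3.
By clue 6, the person in the gray house is in house 4.
Clue 8 places the person with the ash tree in house 2.
By clue 7, the person with the cedar tree is in house 4.
House 4's favorite fruit must be limes (nothing else left).
House 1 color: only blue fits.
The only tree still possible for house 1 is beech.
So house 3 gets willow for tree.
House 3 favorite fruit: only lemons fits.
By clue 5, the soccer player is in house 2.
The person who likes pears is in house 2 (clue 9).
The only sport still possible for house 1 is tennis.
That leaves bananas as the favorite fruit for house 1.
The person in the red house is in house 2 (clue 3).
That leaves purple as the color for house 3.
So: house 1 = tennis/bananas/blue/beech, house 2 = soccer/pears/red/ash, house 3 = golf/lemons/purple/willow, house 4 = basketball/limes/gray/cedar.

limes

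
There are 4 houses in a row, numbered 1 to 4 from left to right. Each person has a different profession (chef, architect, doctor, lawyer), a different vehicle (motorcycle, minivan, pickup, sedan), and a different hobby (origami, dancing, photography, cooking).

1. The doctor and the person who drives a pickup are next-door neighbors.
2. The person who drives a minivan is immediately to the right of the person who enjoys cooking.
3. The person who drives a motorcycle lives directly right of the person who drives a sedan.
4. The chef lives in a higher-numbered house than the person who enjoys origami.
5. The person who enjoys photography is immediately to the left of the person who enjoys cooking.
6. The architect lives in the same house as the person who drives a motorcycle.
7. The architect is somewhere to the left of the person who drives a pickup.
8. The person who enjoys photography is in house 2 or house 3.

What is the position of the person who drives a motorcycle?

2

Clue 8 places the person who enjoys photography in house 2.
The only vehicle still possible for house 1 is sedan.
The only hobby still possible for house 3 is cooking.
House 4 hobby: only dancing fits.
From clue 2, the person who drives a minivan must be in house 4.
Clue 3: the person who drives a motorcycle is in house 2.
Clue 6 places the architect in house 2.
That leaves lawyer as the profession for house 1.
House 3 vehicle: only pickup fits.
That leaves origami as the hobby for house 1.
Clue 1: the doctor is in house 4.
That leaves chef as the profession for house 3.
So: house 1 = lawyer/sedan/origami, house 2 = architect/motorcycle/photography, house 3 = chef/pickup/cooking, house 4 = doctor/minivan/dancing.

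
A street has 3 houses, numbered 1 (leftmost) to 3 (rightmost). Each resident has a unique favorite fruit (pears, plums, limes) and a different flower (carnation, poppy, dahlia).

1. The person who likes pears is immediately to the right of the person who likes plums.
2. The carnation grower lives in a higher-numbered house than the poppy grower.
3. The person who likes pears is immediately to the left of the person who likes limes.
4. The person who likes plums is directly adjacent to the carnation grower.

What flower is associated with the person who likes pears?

By clue 3, the person who likes pears is in house 2.
From clue 3, the person who likes limes must be in house 3.
The only favorite fruit still possible for house 1 is plums.
By clue 4, the carnation grower is in house 2.
The only flower still possible for house 1 is poppy.
House 3 flower: only dahlia fits.
So: house 1 = plums/poppy, house 2 = pears/carnation, house 3 = limes/dahlia.

carnation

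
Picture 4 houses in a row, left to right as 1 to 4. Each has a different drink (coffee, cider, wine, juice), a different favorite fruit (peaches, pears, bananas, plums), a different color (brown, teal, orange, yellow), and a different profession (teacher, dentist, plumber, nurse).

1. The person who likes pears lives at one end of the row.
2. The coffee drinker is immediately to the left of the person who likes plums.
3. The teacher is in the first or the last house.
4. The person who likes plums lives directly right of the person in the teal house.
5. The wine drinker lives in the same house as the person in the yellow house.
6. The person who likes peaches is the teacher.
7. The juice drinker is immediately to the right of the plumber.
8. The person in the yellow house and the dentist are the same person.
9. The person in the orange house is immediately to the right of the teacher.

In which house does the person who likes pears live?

4

The person in the orange house is in house 2 (clue 9).
Clue 9: the teacher is in house 1.
The person who likes peaches is in house 1 (clue 6).
House 2's favorite fruit must be plums (nothing else left).
The only favorite fruit still possible for house 3 is bananas.
The only favorite fruit still possible for house 4 is pears.
Clue 2: the coffee drinker is in house 1.
Clue 4: the person in the teal house is in house 1.
House 2 drink: only cider fits.
The juice drinker is narrowed to house 3 or 4; consider each.
Placing it in house 4 leads to a contradiction, so it's in house 3.
The plumber is in house 2 (clue 7).
So house 4 gets wine for drink.
Clue 5: the person in the yellow house is in house 4.
Clue 8 places the dentist in house 4.
House 3 color: only brown fits.
House 3's profession must be nurse (nothing else left).
So: house 1 = coffee/peaches/teal/teacher, house 2 = cider/plums/orange/plumber, house 3 = juice/bananas/brown/nurse, house 4 = wine/pears/yellow/dentist.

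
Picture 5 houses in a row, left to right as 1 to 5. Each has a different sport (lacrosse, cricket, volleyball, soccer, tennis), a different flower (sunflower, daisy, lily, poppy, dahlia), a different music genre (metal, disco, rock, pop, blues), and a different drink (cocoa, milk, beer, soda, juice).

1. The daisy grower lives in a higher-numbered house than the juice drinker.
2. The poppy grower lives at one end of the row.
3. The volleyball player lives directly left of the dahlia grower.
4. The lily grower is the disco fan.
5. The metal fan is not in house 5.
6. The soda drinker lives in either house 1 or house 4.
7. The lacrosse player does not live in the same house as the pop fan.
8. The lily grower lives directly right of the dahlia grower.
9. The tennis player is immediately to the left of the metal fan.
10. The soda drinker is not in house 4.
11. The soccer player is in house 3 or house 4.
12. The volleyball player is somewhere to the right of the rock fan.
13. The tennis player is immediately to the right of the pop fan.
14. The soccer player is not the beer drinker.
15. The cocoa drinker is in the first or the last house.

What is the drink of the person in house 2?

juice

Clue 10 places the soda drinker in house 1.
House 2's flower must be sunflower (nothing else left).
House 5's drink must be cocoa (nothing else left).
House 1 flower: only poppy fits.
The soccer player is narrowed to house 3 or 4; consider each.
Placing it in house 3 leads to a contradiction, so it's in house 4.
The tennis player is narrowed to house 2 or 3; consider each.
Placing it in house 3 leads to a contradiction, so it's in house 2.
The metal fan is in house 3 (clue 9).
From clue 13, the pop fan must be in house 1.
The dahlia grower is in house 4 (clue 3).
By clue 8, the lily grower is in house 5.
House 1's sport must be cricket (nothing else left).
So house 3 gets volleyball for sport.
House 5's sport must be lacrosse (nothing else left).
The only flower still possible for house 3 is daisy.
House 2 music genre: only rock fits.
From clue 1, the juice drinker must be in house 2.
Clue 4: the disco fan is in house 5.
That leaves blues as the music genre for house 4.
House 4's drink must be milk (nothing else left).
House 3's drink must be beer (nothing else left).
So: house 1 = cricket/poppy/pop/soda, house 2 = tennis/sunflower/rock/juice, house 3 = volleyball/daisy/metal/beer, house 4 = soccer/dahlia/blues/milk, house 5 = lacrosse/lily/disco/cocoa.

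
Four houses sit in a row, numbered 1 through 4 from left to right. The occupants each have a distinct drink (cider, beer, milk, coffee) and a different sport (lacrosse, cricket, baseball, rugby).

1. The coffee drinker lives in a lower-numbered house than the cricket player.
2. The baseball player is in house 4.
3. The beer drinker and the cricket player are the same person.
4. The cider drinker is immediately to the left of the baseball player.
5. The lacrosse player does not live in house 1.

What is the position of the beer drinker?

The baseball player is in house 4 (clue 2).
By clue 4, the cider drinker is in house 3.
The only sport still possible for house 1 is rugby.
From clue 3, the beer drinker must be in house 2.
Clue 3 places the cricket player in house 2.
That leaves coffee as the drink for house 1.
House 4 drink: only milk fits.
The only sport still possible for house 3 is lacrosse.
So: house 1 = coffee/rugby, house 2 = beer/cricket, house 3 = cider/lacrosse, house 4 = milk/baseball.

2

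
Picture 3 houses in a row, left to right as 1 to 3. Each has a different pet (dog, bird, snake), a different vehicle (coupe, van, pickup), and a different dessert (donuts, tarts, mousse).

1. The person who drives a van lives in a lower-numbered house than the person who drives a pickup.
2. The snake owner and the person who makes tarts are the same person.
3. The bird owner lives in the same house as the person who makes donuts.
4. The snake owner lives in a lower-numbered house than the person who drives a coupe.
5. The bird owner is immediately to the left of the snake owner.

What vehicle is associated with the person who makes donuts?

Clue 5 places the bird owner in house 1.
Clue 5 places the snake owner in house 2.
The only pet still possible for house 3 is dog.
House 1 vehicle: only van fits.
From clue 2, the person who makes tarts must be in house 2.
Clue 3: the person who makes donuts is in house 1.
Clue 4: the person who drives a coupe is in house 3.
House 2 vehicle: only pickup fits.
So house 3 gets mousse for dessert.
So: house 1 = bird/van/donuts, house 2 = snake/pickup/tarts, house 3 = dog/coupe/mousse.

van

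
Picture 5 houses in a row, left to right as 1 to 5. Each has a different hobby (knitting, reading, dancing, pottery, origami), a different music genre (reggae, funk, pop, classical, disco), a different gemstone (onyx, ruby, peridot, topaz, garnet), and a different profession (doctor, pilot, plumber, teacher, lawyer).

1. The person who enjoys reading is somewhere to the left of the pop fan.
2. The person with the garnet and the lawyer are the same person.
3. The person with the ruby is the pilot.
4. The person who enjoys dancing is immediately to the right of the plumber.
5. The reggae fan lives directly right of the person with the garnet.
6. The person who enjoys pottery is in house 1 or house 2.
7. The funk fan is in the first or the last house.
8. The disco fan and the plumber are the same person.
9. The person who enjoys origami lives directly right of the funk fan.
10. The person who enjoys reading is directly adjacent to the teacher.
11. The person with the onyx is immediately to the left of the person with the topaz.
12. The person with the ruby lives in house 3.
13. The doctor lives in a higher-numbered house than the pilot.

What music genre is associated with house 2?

reggae

The person who enjoys origami is in house 2 (clue 9).
From clue 9, the funk fan must be in house 1.
From clue 12, the person with the ruby must be in house 3.
Clue 3 places the pilot in house 3.
House 1 hobby: only pottery fits.
So house 1 gets lawyer for profession.
Clue 2 places the person with the garnet in house 1.
Clue 5 places the reggae fan in house 2.
The only music genre still possible for house 3 is classical.
The only music genre still possible for house 4 is disco.
House 5's music genre must be pop (nothing else left).
From clue 8, the plumber must be in house 4.
From clue 11, the person with the topaz must be in house 5.
House 2's gemstone must be peridot (nothing else left).
The only gemstone still possible for house 4 is onyx.
So house 2 gets teacher for profession.
That leaves doctor as the profession for house 5.
By clue 4, the person who enjoys dancing is in house 5.
The person who enjoys reading is in house 3 (clue 10).
So house 4 gets knitting for hobby.
So: house 1 = pottery/funk/garnet/lawyer, house 2 = origami/reggae/peridot/teacher, house 3 = reading/classical/ruby/pilot, house 4 = knitting/disco/onyx/plumber, house 5 = dancing/pop/topaz/doctor.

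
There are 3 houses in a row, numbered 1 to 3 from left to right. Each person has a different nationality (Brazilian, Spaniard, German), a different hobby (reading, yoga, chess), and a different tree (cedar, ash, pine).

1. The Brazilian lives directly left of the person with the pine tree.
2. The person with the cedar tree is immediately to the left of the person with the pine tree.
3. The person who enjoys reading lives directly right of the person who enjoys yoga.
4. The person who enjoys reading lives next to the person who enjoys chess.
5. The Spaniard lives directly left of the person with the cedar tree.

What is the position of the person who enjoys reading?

2

Clue 5 places the Spaniard in house 1.
By clue 5, the person with the cedar tree is in house 2.
House 3's nationality must be German (nothing else left).
The only tree still possible for house 1 is ash.
House 3's tree must be pine (nothing else left).
That leaves Brazilian as the nationality for house 2.
The person who enjoys reading is narrowed to house 2 or 3; consider each.
Placing it in house 3 leads to a contradiction, so it's in house 2.
The person who enjoys yoga is in house 1 (clue 3).
The only hobby still possible for house 3 is chess.
So: house 1 = Spaniard/yoga/ash, house 2 = Brazilian/reading/cedar, house 3 = German/chess/pine.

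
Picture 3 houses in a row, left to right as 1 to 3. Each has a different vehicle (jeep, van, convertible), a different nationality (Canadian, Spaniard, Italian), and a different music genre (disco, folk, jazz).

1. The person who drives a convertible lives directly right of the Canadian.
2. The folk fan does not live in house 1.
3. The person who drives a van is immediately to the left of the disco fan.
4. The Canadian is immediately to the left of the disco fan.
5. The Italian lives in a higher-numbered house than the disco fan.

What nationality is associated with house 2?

Clue 5: the Italian is in house 3.
The disco fan is in house 2 (clue 5).
That leaves jazz as the music genre for house 1.
House 3 music genre: only folk fits.
By clue 3, the person who drives a van is in house 1.
Clue 4: the Canadian is in house 1.
That leaves Spaniard as the nationality for house 2.
Clue 1: the person who drives a convertible is in house 2.
House 3's vehicle must be jeep (nothing else left).
So: house 1 = van/Canadian/jazz, house 2 = convertible/Spaniard/disco, house 3 = jeep/Italian/folk.

Spaniard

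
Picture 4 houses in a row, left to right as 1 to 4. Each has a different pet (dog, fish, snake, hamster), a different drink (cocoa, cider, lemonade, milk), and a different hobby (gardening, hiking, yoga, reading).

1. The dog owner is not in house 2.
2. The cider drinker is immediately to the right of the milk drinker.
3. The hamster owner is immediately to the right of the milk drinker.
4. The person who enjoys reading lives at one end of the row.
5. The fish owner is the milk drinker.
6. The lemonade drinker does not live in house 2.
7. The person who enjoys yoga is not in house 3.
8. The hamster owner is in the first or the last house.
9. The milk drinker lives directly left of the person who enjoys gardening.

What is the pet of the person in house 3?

Clue 8: the hamster owner is in house 4.
The milk drinker is in house 3 (clue 3).
From clue 5, the fish owner must be in house 3.
By clue 9, the person who enjoys gardening is in house 4.
House 2's pet must be snake (nothing else left).
House 1 hobby: only reading fits.
So house 3 gets hiking for hobby.
By clue 2, the cider drinker is in house 4.
The only pet still possible for house 1 is dog.
House 1's drink must be lemonade (nothing else left).
House 2's drink must be cocoa (nothing else left).
That leaves yoga as the hobby for house 2.
So: house 1 = dog/lemonade/reading, house 2 = snake/cocoa/yoga, house 3 = fish/milk/hiking, house 4 = hamster/cider/gardening.

fish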